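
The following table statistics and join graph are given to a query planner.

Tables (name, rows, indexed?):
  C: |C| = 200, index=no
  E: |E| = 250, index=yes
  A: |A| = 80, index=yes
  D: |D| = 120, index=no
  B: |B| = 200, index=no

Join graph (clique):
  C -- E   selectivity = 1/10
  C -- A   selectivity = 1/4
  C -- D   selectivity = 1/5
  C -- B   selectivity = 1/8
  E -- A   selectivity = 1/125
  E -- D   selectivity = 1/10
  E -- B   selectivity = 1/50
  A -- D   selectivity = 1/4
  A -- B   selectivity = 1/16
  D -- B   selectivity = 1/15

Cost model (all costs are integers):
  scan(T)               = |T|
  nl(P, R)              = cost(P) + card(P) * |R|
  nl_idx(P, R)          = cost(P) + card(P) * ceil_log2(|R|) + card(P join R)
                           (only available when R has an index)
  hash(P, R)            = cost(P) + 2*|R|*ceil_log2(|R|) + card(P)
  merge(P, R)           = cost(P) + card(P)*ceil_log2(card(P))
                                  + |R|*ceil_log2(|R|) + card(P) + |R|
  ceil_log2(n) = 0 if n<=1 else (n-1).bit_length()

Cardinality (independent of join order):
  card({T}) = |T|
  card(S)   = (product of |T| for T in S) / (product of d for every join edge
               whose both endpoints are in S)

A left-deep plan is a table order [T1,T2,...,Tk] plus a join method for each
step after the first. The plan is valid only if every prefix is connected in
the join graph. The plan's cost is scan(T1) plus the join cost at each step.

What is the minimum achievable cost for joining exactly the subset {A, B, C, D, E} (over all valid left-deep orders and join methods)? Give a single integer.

6960

Selinger DP over subsets of {A,B,C,D,E}:
  {C}: scan cost=200, card=200
  {E}: scan cost=250, card=250
  {A}: scan cost=80, card=80
  {D}: scan cost=120, card=120
  {B}: scan cost=200, card=200
  {CE}: card=5000; try (C,hash)→3700, (E,merge)→4250, (C,merge)→4300, (E,hash)→4400, (E,nl_idx)→6800, (E,nl)→50200 …(+1); best=3700 via (C,hash)
  {AC}: card=4000; try (A,hash)→1520, (C,merge)→2520, (A,merge)→2640, (C,hash)→3360, (A,nl_idx)→5600, (C,nl)→16080 …(+1); best=1520 via (A,hash)
  {CD}: card=4800; try (D,hash)→2080, (C,merge)→2880, (D,merge)→2960, (C,hash)→3440, (C,nl)→24120, (D,nl)→24200; best=2080 via (D,hash)
  {BC}: card=5000; try (C,hash)→3600, (B,hash)→3600, (C,merge)→3800, (B,merge)→3800, (C,nl)→40200, (B,nl)→40200; best=3600 via (C,hash)
  {AE}: card=160; try (E,nl_idx)→880, (A,hash)→1620, (A,nl_idx)→2160, (E,merge)→2970, (A,merge)→3140, (E,hash)→4160 …(+2); best=880 via (E,nl_idx)
  {DE}: card=3000; try (D,hash)→2180, (E,merge)→3330, (D,merge)→3460, (E,nl_idx)→4080, (E,hash)→4240, (E,nl)→30120 …(+1); best=2180 via (D,hash)
  {BE}: card=1000; try (E,nl_idx)→2800, (B,hash)→3700, (E,merge)→4250, (B,merge)→4300, (E,hash)→4400, (E,nl)→50200 …(+1); best=2800 via (E,nl_idx)
  {AD}: card=2400; try (A,hash)→1360, (D,merge)→1680, (A,merge)→1720, (D,hash)→1840, (A,nl_idx)→3360, (D,nl)→9680 …(+1); best=1360 via (A,hash)
  {AB}: card=1000; try (A,hash)→1520, (B,merge)→2520, (A,nl_idx)→2600, (A,merge)→2640, (B,hash)→3360, (B,nl)→16080 …(+1); best=1520 via (A,hash)
  {BD}: card=1600; try (D,hash)→2080, (B,merge)→2880, (D,merge)→2960, (B,hash)→3440, (B,nl)→24120, (D,nl)→24200; best=2080 via (D,hash)
  {ACE}: card=800; try (C,merge)→4120, (C,hash)→4240, (E,hash)→9520, (A,hash)→9820, (C,nl)→32880, (E,nl_idx)→34320 …(+5); best=4120 via (C,merge)
  {CDE}: card=12000; try (C,hash)→8380, (D,hash)→10380, (E,hash)→10880, (C,merge)→42980, (E,nl_idx)→52480, (E,merge)→71530 …(+4); best=8380 via (C,hash)
  {BCE}: card=2500; try (C,hash)→7000, (B,hash)→11900, (E,hash)→12600, (C,merge)→15600, (E,nl_idx)→46100, (B,merge)→75500 …(+4); best=7000 via (C,hash)
  {ACD}: card=24000; try (C,hash)→6960, (D,hash)→7200, (A,hash)→8000, (C,merge)→34360, (D,merge)→54480, (A,nl_idx)→59680 …(+4); best=6960 via (C,hash)
  {ABC}: card=6250; try (C,hash)→5720, (B,hash)→8720, (A,hash)→9720, (C,merge)→14320, (A,nl_idx)→44850, (B,merge)→55320 …(+4); best=5720 via (C,hash)
  {BCD}: card=8000; try (C,hash)→6880, (B,hash)→10080, (D,hash)→10280, (C,merge)→23080, (B,merge)→71080, (D,merge)→74560 …(+3); best=6880 via (C,hash)
  {ADE}: card=480; try (D,hash)→2720, (D,merge)→3280, (A,hash)→6300, (E,hash)→7760, (D,nl)→20080, (E,nl_idx)→21040 …(+5); best=2720 via (D,hash)
  {ABE}: card=40; try (B,merge)→4120, (B,hash)→4240, (A,hash)→4920, (E,hash)→6520, (E,nl_idx)→9560, (A,nl_idx)→9840 …(+5); best=4120 via (B,merge)
  {BDE}: card=800; try (D,hash)→5480, (E,hash)→7680, (B,hash)→8380, (D,merge)→14760, (E,nl_idx)→15680, (E,merge)→23530 …(+4); best=5480 via (D,hash)
  {ABD}: card=2000; try (D,hash)→4200, (A,hash)→4800, (B,hash)→6960, (D,merge)→13480, (A,nl_idx)→15280, (A,merge)→21920 …(+4); best=4200 via (D,hash)
  {ACDE}: card=480; try (C,hash)→6400, (D,hash)→6600, (C,merge)→9320, (D,merge)→13880, (A,hash)→21500, (E,hash)→34960 …(+8); best=6400 via (C,hash)
  {ABCE}: card=25; try (C,merge)→6200, (C,hash)→7360, (B,hash)→8120, (A,hash)→10620, (C,nl)→12120, (B,merge)→14720 …(+8); best=6200 via (C,merge)
  {BCDE}: card=400; try (C,hash)→9480, (D,hash)→11180, (C,merge)→16080, (E,hash)→18880, (B,hash)→23580, (D,merge)→40460 …(+7); best=9480 via (C,hash)
  {ABCD}: card=2500; try (C,hash)→9400, (D,hash)→13650, (A,hash)→16000, (C,merge)→30000, (B,hash)→34160, (A,nl_idx)→65380 …(+7); best=9400 via (C,hash)
  {ABDE}: card=8; try (D,merge)→5360, (D,hash)→5840, (B,hash)→6400, (A,hash)→7400, (D,nl)→8920, (B,merge)→9320 …(+8); best=5360 via (D,merge)
  {ABCDE}: card=1; try (C,nl)→6960, (C,merge)→7192, (D,merge)→7310, (D,hash)→7905, (C,hash)→8568, (D,nl)→9200 …(+11); best=6960 via (C,nl)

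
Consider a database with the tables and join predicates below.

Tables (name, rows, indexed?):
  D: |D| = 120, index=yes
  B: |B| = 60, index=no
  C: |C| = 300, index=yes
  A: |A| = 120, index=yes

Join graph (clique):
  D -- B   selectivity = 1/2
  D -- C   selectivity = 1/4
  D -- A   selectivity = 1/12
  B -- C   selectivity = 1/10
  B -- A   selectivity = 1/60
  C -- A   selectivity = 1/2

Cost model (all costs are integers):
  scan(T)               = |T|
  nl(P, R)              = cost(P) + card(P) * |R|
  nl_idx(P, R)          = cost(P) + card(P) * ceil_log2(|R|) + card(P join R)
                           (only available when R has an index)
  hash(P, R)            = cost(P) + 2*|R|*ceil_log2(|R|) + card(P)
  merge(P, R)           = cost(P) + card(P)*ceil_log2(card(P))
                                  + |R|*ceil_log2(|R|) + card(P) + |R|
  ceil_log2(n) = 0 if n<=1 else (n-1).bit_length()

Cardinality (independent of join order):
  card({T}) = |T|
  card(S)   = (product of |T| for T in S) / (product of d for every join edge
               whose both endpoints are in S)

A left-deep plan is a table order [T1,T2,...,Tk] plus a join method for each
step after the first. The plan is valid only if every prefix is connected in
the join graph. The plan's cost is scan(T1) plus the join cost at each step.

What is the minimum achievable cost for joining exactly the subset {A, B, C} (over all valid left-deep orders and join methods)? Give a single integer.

3480

Selinger DP over subsets of {A,B,C}:
  {B}: scan cost=60, card=60
  {C}: scan cost=300, card=300
  {A}: scan cost=120, card=120
  {BC}: card=1800; try (B,hash)→1320, (C,nl_idx)→2400, (C,merge)→3480, (B,merge)→3720, (C,hash)→5520, (C,nl)→18060 …(+1); best=1320 via (B,hash)
  {AB}: card=120; try (A,nl_idx)→600, (B,hash)→960, (A,merge)→1440, (B,merge)→1500, (A,hash)→1800, (A,nl)→7260 …(+1); best=600 via (A,nl_idx)
  {AC}: card=18000; try (A,hash)→2280, (C,merge)→4080, (A,merge)→4260, (C,hash)→5640, (C,nl_idx)→19200, (A,nl_idx)→20400 …(+2); best=2280 via (A,hash)
  {ABC}: card=1800; try (C,nl_idx)→3480, (C,merge)→4560, (A,hash)→4800, (C,hash)→6120, (A,nl_idx)→15720, (B,hash)→21000 …(+5); best=3480 via (C,nl_idx)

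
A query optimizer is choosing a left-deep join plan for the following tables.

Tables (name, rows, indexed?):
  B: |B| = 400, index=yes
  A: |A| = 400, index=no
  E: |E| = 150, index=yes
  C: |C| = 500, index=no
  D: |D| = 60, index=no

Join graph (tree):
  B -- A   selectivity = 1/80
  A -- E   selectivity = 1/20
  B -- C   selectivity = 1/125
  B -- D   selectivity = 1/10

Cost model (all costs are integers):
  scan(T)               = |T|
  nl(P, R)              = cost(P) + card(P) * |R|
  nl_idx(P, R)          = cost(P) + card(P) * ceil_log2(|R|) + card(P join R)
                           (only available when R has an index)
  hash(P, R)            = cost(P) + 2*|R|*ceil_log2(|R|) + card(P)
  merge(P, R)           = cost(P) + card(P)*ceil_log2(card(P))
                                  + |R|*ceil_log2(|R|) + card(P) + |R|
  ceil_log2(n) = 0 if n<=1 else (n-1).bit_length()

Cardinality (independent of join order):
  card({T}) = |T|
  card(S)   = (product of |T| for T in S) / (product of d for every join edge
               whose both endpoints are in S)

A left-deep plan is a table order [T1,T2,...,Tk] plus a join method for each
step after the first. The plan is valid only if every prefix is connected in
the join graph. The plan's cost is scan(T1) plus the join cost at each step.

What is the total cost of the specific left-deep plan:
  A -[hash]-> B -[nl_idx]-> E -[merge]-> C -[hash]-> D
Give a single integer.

329720

step 1: scan A: cost=400, card=400
step 2: join B via hash
    card(P join B) = 400*400/(80) = 2000
    cost = 400 + 2*400*9 + 400 = 8000
step 3: join E via nl_idx
    card(P join E) = 2000*150/(20) = 15000
    cost = 8000 + 2000*8 + 15000 = 39000
step 4: join C via merge
    card(P join C) = 15000*500/(125) = 60000
    cost = 39000 + 15000*14 + 500*9 + 15000 + 500 = 269000
step 5: join D via hash
    card(P join D) = 60000*60/(10) = 360000
    cost = 269000 + 2*60*6 + 60000 = 329720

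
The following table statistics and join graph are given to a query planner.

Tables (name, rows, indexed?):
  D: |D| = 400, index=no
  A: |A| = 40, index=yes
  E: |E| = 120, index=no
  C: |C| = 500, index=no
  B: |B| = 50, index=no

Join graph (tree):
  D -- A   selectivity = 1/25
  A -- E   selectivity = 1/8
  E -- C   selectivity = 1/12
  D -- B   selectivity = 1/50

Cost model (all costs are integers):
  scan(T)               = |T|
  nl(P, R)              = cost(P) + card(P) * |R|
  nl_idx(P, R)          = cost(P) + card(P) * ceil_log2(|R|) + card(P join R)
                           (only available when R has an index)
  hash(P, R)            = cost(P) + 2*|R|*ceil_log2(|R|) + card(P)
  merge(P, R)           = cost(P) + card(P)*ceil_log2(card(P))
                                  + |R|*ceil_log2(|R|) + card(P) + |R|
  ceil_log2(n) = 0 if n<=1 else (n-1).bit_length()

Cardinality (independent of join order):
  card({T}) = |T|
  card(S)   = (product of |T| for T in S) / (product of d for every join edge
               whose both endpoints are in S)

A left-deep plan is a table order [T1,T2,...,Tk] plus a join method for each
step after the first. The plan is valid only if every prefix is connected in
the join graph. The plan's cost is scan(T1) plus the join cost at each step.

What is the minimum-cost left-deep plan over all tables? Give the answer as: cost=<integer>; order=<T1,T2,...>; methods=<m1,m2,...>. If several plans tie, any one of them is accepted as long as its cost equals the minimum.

Selinger DP (subsets sized 1..n):
  {D}: scan cost=400, card=400
  {A}: scan cost=40, card=40
  {E}: scan cost=120, card=120
  {C}: scan cost=500, card=500
  {B}: scan cost=50, card=50
  {AD}: card=640; try (A,hash)→1280, (A,nl_idx)→3440, (D,merge)→4320, (A,merge)→4680, (D,hash)→7280, (D,nl)→16040 …(+1); best=1280 via (A,hash)
  {BD}: card=400; try (B,hash)→1400, (D,merge)→4400, (B,merge)→4750, (D,hash)→7300, (D,nl)→20050, (B,nl)→20400; best=1400 via (B,hash)
  {AE}: card=600; try (A,hash)→720, (E,merge)→1280, (A,merge)→1360, (A,nl_idx)→1440, (E,hash)→1760, (E,nl)→4840 …(+1); best=720 via (A,hash)
  {CE}: card=5000; try (E,hash)→2680, (C,merge)→6080, (E,merge)→6460, (C,hash)→9240, (C,nl)→60120, (E,nl)→60500; best=2680 via (E,hash)
  {ADE}: card=9600; try (E,hash)→3600, (D,hash)→8520, (E,merge)→9280, (D,merge)→11320, (E,nl)→78080, (D,nl)→240720; best=3600 via (E,hash)
  {ABD}: card=640; try (A,hash)→2280, (B,hash)→2520, (A,nl_idx)→4440, (A,merge)→5680, (B,merge)→8670, (A,nl)→17400 …(+1); best=2280 via (A,hash)
  {ACE}: card=25000; try (A,hash)→8160, (C,hash)→10320, (C,merge)→12320, (A,nl_idx)→57680, (A,merge)→72960, (A,nl)→202680 …(+1); best=8160 via (A,hash)
  {ACDE}: card=400000; try (C,hash)→22200, (D,hash)→40360, (C,merge)→152600, (D,merge)→412160, (C,nl)→4803600, (D,nl)→10008160; best=22200 via (C,hash)
  {ABDE}: card=9600; try (E,hash)→4600, (E,merge)→10280, (B,hash)→13800, (E,nl)→79080, (B,merge)→147950, (B,nl)→483600; best=4600 via (E,hash)
  {ABCDE}: card=400000; try (C,hash)→23200, (C,merge)→153600, (B,hash)→422800, (C,nl)→4804600, (B,merge)→8022550, (B,nl)→20022200; best=23200 via (C,hash)

cost=23200; order=D,B,A,E,C; methods=hash,hash,hash,hash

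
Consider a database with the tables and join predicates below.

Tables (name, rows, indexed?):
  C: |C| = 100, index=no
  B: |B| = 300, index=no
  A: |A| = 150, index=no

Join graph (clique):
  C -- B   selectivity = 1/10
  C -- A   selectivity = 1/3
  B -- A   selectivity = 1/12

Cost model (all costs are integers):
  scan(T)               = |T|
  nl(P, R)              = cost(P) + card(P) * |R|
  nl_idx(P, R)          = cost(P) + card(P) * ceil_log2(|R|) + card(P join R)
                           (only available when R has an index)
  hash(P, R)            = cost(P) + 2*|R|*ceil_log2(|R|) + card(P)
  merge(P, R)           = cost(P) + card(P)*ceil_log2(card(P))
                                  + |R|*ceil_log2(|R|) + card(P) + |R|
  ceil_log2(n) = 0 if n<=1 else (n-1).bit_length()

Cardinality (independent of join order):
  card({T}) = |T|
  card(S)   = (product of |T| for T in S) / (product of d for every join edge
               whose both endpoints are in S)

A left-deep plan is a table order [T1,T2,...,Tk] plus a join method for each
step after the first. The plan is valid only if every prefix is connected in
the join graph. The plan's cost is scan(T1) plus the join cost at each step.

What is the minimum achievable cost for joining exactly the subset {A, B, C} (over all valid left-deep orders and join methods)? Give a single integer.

Selinger DP over subsets of {A,B,C}:
  {C}: scan cost=100, card=100
  {B}: scan cost=300, card=300
  {A}: scan cost=150, card=150
  {BC}: card=3000; try (C,hash)→2000, (B,merge)→3900, (C,merge)→4100, (B,hash)→5600, (B,nl)→30100, (C,nl)→30300; best=2000 via (C,hash)
  {AC}: card=5000; try (C,hash)→1700, (A,merge)→2250, (C,merge)→2300, (A,hash)→2600, (A,nl)→15100, (C,nl)→15150; best=1700 via (C,hash)
  {AB}: card=3750; try (A,hash)→3000, (B,merge)→4500, (A,merge)→4650, (B,hash)→5700, (B,nl)→45150, (A,nl)→45300; best=3000 via (A,hash)
  {ABC}: card=12500; try (A,hash)→7400, (C,hash)→8150, (B,hash)→12100, (A,merge)→42350, (C,merge)→52550, (B,merge)→74700 …(+3); best=7400 via (A,hash)

7400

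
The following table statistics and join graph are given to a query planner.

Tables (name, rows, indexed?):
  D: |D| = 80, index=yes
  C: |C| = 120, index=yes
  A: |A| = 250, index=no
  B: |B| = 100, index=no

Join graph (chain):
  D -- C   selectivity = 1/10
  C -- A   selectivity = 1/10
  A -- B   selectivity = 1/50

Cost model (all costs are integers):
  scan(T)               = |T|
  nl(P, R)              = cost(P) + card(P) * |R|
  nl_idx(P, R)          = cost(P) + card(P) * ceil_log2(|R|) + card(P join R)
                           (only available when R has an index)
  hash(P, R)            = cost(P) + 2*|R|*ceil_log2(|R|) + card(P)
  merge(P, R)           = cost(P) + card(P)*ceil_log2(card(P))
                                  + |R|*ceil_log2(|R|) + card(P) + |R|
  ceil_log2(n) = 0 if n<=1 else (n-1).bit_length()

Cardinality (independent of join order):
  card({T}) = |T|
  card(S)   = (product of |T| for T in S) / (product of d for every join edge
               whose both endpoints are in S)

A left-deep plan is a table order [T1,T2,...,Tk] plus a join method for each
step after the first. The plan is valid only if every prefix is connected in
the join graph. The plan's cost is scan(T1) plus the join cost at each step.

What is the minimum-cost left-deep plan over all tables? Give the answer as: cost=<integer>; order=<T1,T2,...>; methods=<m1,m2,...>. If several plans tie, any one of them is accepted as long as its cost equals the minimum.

cost=11200; order=A,B,C,D; methods=hash,hash,hash

Selinger DP (subsets sized 1..n):
  {D}: scan cost=80, card=80
  {C}: scan cost=120, card=120
  {A}: scan cost=250, card=250
  {B}: scan cost=100, card=100
  {CD}: card=960; try (D,hash)→1360, (C,nl_idx)→1600, (C,merge)→1680, (D,merge)→1720, (C,hash)→1840, (D,nl_idx)→1920 …(+2); best=1360 via (D,hash)
  {AC}: card=3000; try (C,hash)→2180, (A,merge)→3330, (C,merge)→3460, (A,hash)→4240, (C,nl_idx)→5000, (A,nl)→30120 …(+1); best=2180 via (C,hash)
  {AB}: card=500; try (B,hash)→1900, (A,merge)→3150, (B,merge)→3300, (A,hash)→4200, (A,nl)→25100, (B,nl)→25250; best=1900 via (B,hash)
  {ACD}: card=24000; try (D,hash)→6300, (A,hash)→6320, (A,merge)→14170, (D,merge)→41820, (D,nl_idx)→47180, (A,nl)→241360 …(+1); best=6300 via (D,hash)
  {ABC}: card=6000; try (C,hash)→4080, (B,hash)→6580, (C,merge)→7860, (C,nl_idx)→11400, (B,merge)→41980, (C,nl)→61900 …(+1); best=4080 via (C,hash)
  {ABCD}: card=48000; try (D,hash)→11200, (B,hash)→31700, (D,merge)→88720, (D,nl_idx)→94080, (B,merge)→391100, (D,nl)→484080 …(+1); best=11200 via (D,hash)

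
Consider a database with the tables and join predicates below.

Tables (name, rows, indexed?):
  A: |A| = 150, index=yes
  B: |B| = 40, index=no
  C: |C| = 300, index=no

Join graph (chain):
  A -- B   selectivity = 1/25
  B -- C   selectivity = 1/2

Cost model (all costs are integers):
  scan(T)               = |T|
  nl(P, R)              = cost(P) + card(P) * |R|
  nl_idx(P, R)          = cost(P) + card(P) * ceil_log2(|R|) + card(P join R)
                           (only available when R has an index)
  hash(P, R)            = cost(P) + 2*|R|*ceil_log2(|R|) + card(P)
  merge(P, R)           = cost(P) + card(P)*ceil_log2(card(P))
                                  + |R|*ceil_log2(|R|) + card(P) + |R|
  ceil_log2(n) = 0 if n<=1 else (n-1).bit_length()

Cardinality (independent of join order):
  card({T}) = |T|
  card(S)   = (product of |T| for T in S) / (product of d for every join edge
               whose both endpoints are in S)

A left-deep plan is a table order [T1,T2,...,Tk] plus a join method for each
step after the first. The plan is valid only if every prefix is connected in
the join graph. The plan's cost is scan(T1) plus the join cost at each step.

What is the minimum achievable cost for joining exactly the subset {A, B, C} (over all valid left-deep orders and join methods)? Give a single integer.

Selinger DP over subsets of {A,B,C}:
  {A}: scan cost=150, card=150
  {B}: scan cost=40, card=40
  {C}: scan cost=300, card=300
  {AB}: card=240; try (A,nl_idx)→600, (B,hash)→780, (A,merge)→1670, (B,merge)→1780, (A,hash)→2480, (A,nl)→6040 …(+1); best=600 via (A,nl_idx)
  {BC}: card=6000; try (B,hash)→1080, (C,merge)→3320, (B,merge)→3580, (C,hash)→5480, (C,nl)→12040, (B,nl)→12300; best=1080 via (B,hash)
  {ABC}: card=36000; try (C,merge)→5760, (C,hash)→6240, (A,hash)→9480, (C,nl)→72600, (A,nl_idx)→85080, (A,merge)→86430 …(+1); best=5760 via (C,merge)

5760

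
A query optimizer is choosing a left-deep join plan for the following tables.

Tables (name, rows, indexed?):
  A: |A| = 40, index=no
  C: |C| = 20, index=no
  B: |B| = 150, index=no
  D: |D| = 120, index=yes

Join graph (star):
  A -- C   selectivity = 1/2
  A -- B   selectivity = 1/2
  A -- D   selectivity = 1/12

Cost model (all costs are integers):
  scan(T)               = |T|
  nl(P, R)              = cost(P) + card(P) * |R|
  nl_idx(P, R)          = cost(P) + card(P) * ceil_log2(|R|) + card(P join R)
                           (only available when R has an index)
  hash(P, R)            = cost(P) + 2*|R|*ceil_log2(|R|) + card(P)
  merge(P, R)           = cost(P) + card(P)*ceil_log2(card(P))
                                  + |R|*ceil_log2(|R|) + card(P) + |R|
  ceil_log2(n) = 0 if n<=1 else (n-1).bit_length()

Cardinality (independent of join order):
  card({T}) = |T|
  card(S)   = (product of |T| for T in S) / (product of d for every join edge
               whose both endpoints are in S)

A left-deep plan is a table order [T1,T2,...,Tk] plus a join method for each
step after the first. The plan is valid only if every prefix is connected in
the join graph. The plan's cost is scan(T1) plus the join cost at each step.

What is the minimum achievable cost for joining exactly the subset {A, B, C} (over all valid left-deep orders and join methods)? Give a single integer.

Selinger DP over subsets of {A,B,C}:
  {A}: scan cost=40, card=40
  {C}: scan cost=20, card=20
  {B}: scan cost=150, card=150
  {AC}: card=400; try (C,hash)→280, (A,merge)→420, (C,merge)→440, (A,hash)→520, (A,nl)→820, (C,nl)→840; best=280 via (C,hash)
  {AB}: card=3000; try (A,hash)→780, (B,merge)→1670, (A,merge)→1780, (B,hash)→2480, (B,nl)→6040, (A,nl)→6150; best=780 via (A,hash)
  {ABC}: card=30000; try (B,hash)→3080, (C,hash)→3980, (B,merge)→5630, (C,merge)→39900, (B,nl)→60280, (C,nl)→60780; best=3080 via (B,hash)

3080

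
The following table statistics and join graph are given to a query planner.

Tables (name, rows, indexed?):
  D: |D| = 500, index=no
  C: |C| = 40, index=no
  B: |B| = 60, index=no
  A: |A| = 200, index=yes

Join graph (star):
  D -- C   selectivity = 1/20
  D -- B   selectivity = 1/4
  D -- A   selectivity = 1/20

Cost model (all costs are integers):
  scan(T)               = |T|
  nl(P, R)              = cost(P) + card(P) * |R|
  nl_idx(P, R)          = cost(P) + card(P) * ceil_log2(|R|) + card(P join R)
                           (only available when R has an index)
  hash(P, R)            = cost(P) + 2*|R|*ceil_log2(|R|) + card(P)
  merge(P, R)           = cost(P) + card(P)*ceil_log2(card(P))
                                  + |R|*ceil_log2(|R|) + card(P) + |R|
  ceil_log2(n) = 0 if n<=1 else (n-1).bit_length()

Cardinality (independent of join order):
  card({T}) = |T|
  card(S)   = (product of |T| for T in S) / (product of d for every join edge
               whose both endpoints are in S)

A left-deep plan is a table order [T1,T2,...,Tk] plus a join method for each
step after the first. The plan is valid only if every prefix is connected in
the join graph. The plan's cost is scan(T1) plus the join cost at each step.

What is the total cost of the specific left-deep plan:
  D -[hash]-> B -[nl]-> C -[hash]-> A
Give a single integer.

step 1: scan D: cost=500, card=500
step 2: join B via hash
    card(P join B) = 500*60/(4) = 7500
    cost = 500 + 2*60*6 + 500 = 1720
step 3: join C via nl
    card(P join C) = 7500*40/(20) = 15000
    cost = 1720 + 7500*40 = 301720
step 4: join A via hash
    card(P join A) = 15000*200/(20) = 150000
    cost = 301720 + 2*200*8 + 15000 = 319920

319920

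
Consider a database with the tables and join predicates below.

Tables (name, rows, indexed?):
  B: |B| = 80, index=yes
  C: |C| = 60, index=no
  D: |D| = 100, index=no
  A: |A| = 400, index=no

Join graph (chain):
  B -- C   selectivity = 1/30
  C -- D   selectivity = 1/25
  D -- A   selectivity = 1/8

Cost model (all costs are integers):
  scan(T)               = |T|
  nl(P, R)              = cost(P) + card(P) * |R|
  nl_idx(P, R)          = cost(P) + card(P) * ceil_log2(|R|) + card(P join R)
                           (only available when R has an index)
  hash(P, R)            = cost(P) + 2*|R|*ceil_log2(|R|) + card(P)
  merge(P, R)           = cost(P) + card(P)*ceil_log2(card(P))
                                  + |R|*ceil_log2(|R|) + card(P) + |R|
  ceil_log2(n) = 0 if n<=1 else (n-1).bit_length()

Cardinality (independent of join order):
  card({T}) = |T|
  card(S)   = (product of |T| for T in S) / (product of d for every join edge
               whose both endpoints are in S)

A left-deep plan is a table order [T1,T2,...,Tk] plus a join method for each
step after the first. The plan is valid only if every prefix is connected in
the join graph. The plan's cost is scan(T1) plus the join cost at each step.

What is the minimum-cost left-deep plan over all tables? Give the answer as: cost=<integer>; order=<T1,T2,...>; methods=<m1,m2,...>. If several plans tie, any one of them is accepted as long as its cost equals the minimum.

cost=10040; order=C,B,D,A; methods=nl_idx,hash,hash

Selinger DP (subsets sized 1..n):
  {B}: scan cost=80, card=80
  {C}: scan cost=60, card=60
  {D}: scan cost=100, card=100
  {A}: scan cost=400, card=400
  {BC}: card=160; try (B,nl_idx)→640, (C,hash)→880, (B,merge)→1120, (C,merge)→1140, (B,hash)→1240, (B,nl)→4860 …(+1); best=640 via (B,nl_idx)
  {CD}: card=240; try (C,hash)→920, (D,merge)→1280, (C,merge)→1320, (D,hash)→1520, (D,nl)→6060, (C,nl)→6100; best=920 via (C,hash)
  {AD}: card=5000; try (D,hash)→2200, (A,merge)→4900, (D,merge)→5200, (A,hash)→7400, (A,nl)→40100, (D,nl)→40400; best=2200 via (D,hash)
  {BCD}: card=640; try (D,hash)→2200, (B,hash)→2280, (D,merge)→2880, (B,nl_idx)→3240, (B,merge)→3720, (D,nl)→16640 …(+1); best=2200 via (D,hash)
  {ACD}: card=12000; try (A,merge)→7080, (C,hash)→7920, (A,hash)→8360, (C,merge)→72620, (A,nl)→96920, (C,nl)→302200; best=7080 via (A,merge)
  {ABCD}: card=32000; try (A,hash)→10040, (A,merge)→13240, (B,hash)→20200, (B,nl_idx)→123080, (B,merge)→187720, (A,nl)→258200 …(+1); best=10040 via (A,hash)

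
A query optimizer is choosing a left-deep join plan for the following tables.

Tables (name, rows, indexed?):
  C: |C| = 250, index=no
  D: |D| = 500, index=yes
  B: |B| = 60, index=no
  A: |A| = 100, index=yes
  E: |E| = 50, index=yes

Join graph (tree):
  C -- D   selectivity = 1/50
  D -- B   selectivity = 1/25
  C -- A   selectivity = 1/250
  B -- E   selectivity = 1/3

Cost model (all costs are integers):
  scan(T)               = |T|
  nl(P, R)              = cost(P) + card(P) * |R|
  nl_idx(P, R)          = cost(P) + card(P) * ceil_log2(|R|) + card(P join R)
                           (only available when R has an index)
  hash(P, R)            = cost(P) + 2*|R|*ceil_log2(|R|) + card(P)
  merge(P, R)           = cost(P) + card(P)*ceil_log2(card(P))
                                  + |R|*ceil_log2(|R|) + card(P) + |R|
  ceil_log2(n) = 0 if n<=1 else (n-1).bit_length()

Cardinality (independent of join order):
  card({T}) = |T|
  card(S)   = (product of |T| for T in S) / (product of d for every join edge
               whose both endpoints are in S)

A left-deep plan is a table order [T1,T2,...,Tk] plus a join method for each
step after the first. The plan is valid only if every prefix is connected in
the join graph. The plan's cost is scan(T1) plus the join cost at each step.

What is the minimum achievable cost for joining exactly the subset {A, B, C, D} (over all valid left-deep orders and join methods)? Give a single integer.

5520

Selinger DP over subsets of {A,B,C,D}:
  {C}: scan cost=250, card=250
  {D}: scan cost=500, card=500
  {B}: scan cost=60, card=60
  {A}: scan cost=100, card=100
  {CD}: card=2500; try (D,nl_idx)→5000, (C,hash)→5000, (D,merge)→7500, (C,merge)→7750, (D,hash)→9500, (D,nl)→125250 …(+1); best=5000 via (D,nl_idx)
  {AC}: card=100; try (A,hash)→1900, (A,nl_idx)→2100, (C,merge)→3150, (A,merge)→3300, (C,hash)→4200, (C,nl)→25100 …(+1); best=1900 via (A,hash)
  {BD}: card=1200; try (B,hash)→1720, (D,nl_idx)→1800, (D,merge)→5480, (B,merge)→5920, (D,hash)→9120, (D,nl)→30060 …(+1); best=1720 via (B,hash)
  {BCD}: card=6000; try (C,hash)→6920, (B,hash)→8220, (C,merge)→18370, (B,merge)→37920, (B,nl)→155000, (C,nl)→301720; best=6920 via (C,hash)
  {ACD}: card=1000; try (D,nl_idx)→3800, (D,merge)→7700, (A,hash)→8900, (D,hash)→11000, (A,nl_idx)→23500, (A,merge)→38300 …(+2); best=3800 via (D,nl_idx)
  {ABCD}: card=2400; try (B,hash)→5520, (A,hash)→14320, (B,merge)→15220, (A,nl_idx)→51320, (B,nl)→63800, (A,merge)→91720 …(+1); best=5520 via (B,hash)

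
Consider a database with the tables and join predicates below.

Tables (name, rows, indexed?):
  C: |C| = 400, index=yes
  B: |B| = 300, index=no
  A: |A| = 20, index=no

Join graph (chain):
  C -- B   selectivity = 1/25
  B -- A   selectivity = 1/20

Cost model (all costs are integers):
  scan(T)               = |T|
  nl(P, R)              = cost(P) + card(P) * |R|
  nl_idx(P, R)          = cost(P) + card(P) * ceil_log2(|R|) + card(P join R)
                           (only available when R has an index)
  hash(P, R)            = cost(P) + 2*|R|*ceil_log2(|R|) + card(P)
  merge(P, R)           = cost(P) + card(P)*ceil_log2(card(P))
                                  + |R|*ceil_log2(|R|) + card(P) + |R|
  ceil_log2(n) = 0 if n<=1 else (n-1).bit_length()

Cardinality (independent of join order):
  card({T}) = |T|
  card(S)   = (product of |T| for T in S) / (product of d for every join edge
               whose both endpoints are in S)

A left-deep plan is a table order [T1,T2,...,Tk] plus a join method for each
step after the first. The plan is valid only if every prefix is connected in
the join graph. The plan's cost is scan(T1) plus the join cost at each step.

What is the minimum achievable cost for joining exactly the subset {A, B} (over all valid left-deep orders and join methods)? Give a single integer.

Selinger DP over subsets of {A,B}:
  {B}: scan cost=300, card=300
  {A}: scan cost=20, card=20
  {AB}: card=300; try (A,hash)→800, (B,merge)→3140, (A,merge)→3420, (B,hash)→5440, (B,nl)→6020, (A,nl)→6300; best=800 via (A,hash)

800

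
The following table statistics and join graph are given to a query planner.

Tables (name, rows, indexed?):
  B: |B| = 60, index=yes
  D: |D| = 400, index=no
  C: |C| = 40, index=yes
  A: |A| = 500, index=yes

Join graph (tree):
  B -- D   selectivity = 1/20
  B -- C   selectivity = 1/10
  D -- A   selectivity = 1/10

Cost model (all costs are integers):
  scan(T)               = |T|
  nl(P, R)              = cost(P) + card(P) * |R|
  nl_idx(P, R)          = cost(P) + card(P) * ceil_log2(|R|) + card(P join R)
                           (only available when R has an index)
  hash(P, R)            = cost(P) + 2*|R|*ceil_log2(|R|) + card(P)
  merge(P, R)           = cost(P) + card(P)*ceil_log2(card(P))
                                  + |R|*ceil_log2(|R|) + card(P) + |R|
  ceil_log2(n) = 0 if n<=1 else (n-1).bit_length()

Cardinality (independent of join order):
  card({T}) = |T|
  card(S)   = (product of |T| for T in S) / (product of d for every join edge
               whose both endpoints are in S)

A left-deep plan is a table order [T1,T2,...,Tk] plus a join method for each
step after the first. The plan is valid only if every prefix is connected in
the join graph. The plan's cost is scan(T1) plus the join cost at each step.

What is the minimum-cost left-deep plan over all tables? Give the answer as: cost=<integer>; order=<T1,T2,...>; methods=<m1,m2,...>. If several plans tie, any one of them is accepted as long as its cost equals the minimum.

Selinger DP (subsets sized 1..n):
  {B}: scan cost=60, card=60
  {D}: scan cost=400, card=400
  {C}: scan cost=40, card=40
  {A}: scan cost=500, card=500
  {BD}: card=1200; try (B,hash)→1520, (B,nl_idx)→4000, (D,merge)→4480, (B,merge)→4820, (D,hash)→7320, (D,nl)→24060 …(+1); best=1520 via (B,hash)
  {BC}: card=240; try (B,nl_idx)→520, (C,hash)→600, (C,nl_idx)→660, (B,merge)→740, (C,merge)→760, (B,hash)→800 …(+2); best=520 via (B,nl_idx)
  {AD}: card=20000; try (D,hash)→8200, (A,merge)→9400, (D,merge)→9500, (A,hash)→9800, (A,nl_idx)→24000, (A,nl)→200400 …(+1); best=8200 via (D,hash)
  {BCD}: card=4800; try (C,hash)→3200, (D,merge)→6680, (D,hash)→7960, (C,nl_idx)→13520, (C,merge)→16200, (C,nl)→49520 …(+1); best=3200 via (C,hash)
  {ABD}: card=60000; try (A,hash)→11720, (A,merge)→20920, (B,hash)→28920, (A,nl_idx)→72320, (B,nl_idx)→188200, (B,merge)→328620 …(+2); best=11720 via (A,hash)
  {ABCD}: card=240000; try (A,hash)→17000, (C,hash)→72200, (A,merge)→75400, (A,nl_idx)→286400, (C,nl_idx)→611720, (C,merge)→1032000 …(+2); best=17000 via (A,hash)

cost=17000; order=D,B,C,A; methods=hash,hash,hash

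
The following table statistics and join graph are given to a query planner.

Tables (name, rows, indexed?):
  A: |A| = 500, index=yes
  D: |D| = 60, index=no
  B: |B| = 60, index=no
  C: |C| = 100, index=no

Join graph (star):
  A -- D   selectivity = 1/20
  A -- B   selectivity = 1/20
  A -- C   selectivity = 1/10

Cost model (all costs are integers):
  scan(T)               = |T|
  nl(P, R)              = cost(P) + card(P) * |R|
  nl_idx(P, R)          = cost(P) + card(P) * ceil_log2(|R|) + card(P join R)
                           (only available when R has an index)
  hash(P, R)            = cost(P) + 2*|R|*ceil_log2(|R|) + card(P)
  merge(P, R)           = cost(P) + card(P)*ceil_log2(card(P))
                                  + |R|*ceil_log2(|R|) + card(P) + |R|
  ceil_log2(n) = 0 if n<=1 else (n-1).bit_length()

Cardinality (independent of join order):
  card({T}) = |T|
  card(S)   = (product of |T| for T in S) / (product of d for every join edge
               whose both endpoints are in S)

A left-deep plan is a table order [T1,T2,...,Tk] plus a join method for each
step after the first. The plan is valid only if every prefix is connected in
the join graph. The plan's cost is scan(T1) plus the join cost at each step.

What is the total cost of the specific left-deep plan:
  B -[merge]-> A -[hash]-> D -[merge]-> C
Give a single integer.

71500

step 1: scan B: cost=60, card=60
step 2: join A via merge
    card(P join A) = 60*500/(20) = 1500
    cost = 60 + 60*6 + 500*9 + 60 + 500 = 5480
step 3: join D via hash
    card(P join D) = 1500*60/(20) = 4500
    cost = 5480 + 2*60*6 + 1500 = 7700
step 4: join C via merge
    card(P join C) = 4500*100/(10) = 45000
    cost = 7700 + 4500*13 + 100*7 + 4500 + 100 = 71500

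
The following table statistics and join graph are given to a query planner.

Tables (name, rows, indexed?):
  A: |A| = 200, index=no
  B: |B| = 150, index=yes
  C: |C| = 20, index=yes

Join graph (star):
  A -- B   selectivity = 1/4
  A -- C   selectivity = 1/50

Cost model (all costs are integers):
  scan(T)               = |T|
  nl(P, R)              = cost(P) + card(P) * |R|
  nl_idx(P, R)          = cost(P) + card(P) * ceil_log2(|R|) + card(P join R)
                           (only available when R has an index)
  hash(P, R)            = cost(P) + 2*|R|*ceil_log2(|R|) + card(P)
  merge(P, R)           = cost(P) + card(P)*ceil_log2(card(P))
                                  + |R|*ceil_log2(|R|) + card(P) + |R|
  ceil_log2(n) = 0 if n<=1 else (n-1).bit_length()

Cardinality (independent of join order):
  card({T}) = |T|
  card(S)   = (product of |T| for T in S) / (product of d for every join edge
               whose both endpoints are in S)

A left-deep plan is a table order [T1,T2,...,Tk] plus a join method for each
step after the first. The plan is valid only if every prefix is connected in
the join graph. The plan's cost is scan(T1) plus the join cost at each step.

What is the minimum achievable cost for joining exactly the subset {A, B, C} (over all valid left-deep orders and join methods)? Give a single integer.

2590

Selinger DP over subsets of {A,B,C}:
  {A}: scan cost=200, card=200
  {B}: scan cost=150, card=150
  {C}: scan cost=20, card=20
  {AB}: card=7500; try (B,hash)→2800, (A,merge)→3300, (B,merge)→3350, (A,hash)→3500, (B,nl_idx)→9300, (A,nl)→30150 …(+1); best=2800 via (B,hash)
  {AC}: card=80; try (C,hash)→600, (C,nl_idx)→1280, (A,merge)→1940, (C,merge)→2120, (A,hash)→3240, (A,nl)→4020 …(+1); best=600 via (C,hash)
  {ABC}: card=3000; try (B,merge)→2590, (B,hash)→3080, (B,nl_idx)→4240, (C,hash)→10500, (B,nl)→12600, (C,nl_idx)→43300 …(+2); best=2590 via (B,merge)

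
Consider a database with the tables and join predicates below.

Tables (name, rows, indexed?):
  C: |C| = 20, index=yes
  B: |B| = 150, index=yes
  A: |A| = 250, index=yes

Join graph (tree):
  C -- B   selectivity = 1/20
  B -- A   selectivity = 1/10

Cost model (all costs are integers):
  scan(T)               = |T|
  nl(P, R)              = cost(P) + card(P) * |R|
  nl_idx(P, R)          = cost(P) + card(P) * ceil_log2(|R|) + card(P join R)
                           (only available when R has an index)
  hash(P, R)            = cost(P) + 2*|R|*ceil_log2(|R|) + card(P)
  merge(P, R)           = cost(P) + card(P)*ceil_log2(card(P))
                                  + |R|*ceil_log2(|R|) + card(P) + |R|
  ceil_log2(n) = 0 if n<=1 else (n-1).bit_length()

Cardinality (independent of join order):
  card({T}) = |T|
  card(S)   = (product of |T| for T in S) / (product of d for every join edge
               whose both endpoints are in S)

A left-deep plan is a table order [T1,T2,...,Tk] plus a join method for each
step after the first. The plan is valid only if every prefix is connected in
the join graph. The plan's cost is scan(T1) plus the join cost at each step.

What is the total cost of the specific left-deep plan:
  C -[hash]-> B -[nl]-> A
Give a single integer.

39940

step 1: scan C: cost=20, card=20
step 2: join B via hash
    card(P join B) = 20*150/(20) = 150
    cost = 20 + 2*150*8 + 20 = 2440
step 3: join A via nl
    card(P join A) = 150*250/(10) = 3750
    cost = 2440 + 150*250 = 39940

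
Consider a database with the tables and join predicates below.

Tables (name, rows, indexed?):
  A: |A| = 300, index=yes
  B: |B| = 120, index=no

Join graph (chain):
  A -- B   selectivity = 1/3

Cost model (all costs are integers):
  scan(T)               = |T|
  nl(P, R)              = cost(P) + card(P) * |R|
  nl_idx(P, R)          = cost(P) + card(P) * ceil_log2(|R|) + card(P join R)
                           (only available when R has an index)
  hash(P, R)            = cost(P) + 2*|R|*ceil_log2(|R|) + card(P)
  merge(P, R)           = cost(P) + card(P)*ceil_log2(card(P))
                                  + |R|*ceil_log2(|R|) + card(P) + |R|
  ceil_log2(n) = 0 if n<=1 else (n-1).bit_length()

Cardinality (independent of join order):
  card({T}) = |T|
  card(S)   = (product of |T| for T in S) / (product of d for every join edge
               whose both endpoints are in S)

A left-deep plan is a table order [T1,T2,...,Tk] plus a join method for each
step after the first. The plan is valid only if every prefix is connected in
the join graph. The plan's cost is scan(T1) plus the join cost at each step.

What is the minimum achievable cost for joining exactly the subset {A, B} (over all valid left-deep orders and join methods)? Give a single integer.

Selinger DP over subsets of {A,B}:
  {A}: scan cost=300, card=300
  {B}: scan cost=120, card=120
  {AB}: card=12000; try (B,hash)→2280, (A,merge)→4080, (B,merge)→4260, (A,hash)→5640, (A,nl_idx)→13200, (A,nl)→36120 …(+1); best=2280 via (B,hash)

2280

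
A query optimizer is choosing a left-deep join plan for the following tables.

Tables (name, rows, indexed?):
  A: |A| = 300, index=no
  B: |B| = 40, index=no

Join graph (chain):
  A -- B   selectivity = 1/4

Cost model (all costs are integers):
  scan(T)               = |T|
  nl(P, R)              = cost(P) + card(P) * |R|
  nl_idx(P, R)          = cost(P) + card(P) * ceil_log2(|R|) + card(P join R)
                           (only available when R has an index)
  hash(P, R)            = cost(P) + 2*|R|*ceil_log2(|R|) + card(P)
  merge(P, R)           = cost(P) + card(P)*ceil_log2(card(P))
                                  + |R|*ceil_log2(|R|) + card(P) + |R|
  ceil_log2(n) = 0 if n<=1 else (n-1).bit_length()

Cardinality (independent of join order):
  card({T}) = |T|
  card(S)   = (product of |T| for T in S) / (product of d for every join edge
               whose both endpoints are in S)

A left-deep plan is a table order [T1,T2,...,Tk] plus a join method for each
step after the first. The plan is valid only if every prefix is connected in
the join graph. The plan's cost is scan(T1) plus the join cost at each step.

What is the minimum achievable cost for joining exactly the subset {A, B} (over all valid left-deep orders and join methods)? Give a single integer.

Selinger DP over subsets of {A,B}:
  {A}: scan cost=300, card=300
  {B}: scan cost=40, card=40
  {AB}: card=3000; try (B,hash)→1080, (A,merge)→3320, (B,merge)→3580, (A,hash)→5480, (A,nl)→12040, (B,nl)→12300; best=1080 via (B,hash)

1080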